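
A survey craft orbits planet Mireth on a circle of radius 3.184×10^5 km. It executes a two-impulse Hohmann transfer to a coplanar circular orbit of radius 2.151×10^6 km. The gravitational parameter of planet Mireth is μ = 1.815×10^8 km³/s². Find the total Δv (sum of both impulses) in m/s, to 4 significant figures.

Transfer-ellipse semi-major axis a_t = (r₁ + r₂)/2 = (3.184×10^5 + 2.151×10^6)/2 = 1.2347×10^6 km.
Circular speed at r₁: v₁ = √(μ/r₁) = √(1.815×10^8/3.184×10^5) = 23.875 km/s.
Transfer-orbit speed at r₁ (vis-viva): v_p = √[μ(2/r₁ − 1/a_t)] = 31.513 km/s.
First burn Δv₁ = |v_p − v₁| = 7.638 km/s.
Circular speed at r₂: v₂ = √(μ/r₂) = 9.186 km/s.
Transfer-orbit speed at r₂: v_a = √[μ(2/r₂ − 1/a_t)] = 4.665 km/s.
Second burn Δv₂ = |v₂ − v_a| = 4.521 km/s.
Δv = Δv₁ + Δv₂ = 7.638 + 4.521 = 12.16 km/s.

Δv = 12160 m/s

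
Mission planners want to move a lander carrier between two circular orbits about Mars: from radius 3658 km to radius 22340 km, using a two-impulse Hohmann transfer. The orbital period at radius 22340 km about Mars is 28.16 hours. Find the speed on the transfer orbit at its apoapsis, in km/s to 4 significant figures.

v = 0.7345 km/s

From Kepler's third law T² = 4π²r³/μ at r = 22340 km, T = 28.16 hours = 28.16 × 3600 s = 1.01376×10^5 s: μ = 4π²r³/T² = 42829.1 km³/s².
Transfer-ellipse semi-major axis a_t = (r₁ + r₂)/2 = (3658 + 22340)/2 = 12999 km.
The apoapsis of the transfer ellipse is at r = 22340 km.
Applying v² = μ(2/r − 1/a_t): v = 0.7345 km/s.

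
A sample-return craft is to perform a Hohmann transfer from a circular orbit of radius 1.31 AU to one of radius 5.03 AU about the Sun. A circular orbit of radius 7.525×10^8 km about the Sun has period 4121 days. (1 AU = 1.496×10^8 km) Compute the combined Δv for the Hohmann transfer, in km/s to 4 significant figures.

Δv = 11.50 km/s

From Kepler's third law T² = 4π²r³/μ at r = 7.525×10^8 km, T = 4121 days = 4121 × 86400 s = 3.560544×10^8 s: μ = 4π²r³/T² = 1.32693×10^11 km³/s².
In km: r₁ = 1.31 × 1.496×10^8 = 1.95976×10^8 km; r₂ = 5.03 × 1.496×10^8 = 7.52488×10^8 km.
Transfer-ellipse semi-major axis a_t = (r₁ + r₂)/2 = (1.95976×10^8 + 7.52488×10^8)/2 = 4.74232×10^8 km.
At r₁ the circular-orbit speed is v₁ = √(μ/r₁) = 26.021 km/s.
On the transfer ellipse at r₁, v² = μ(2/r − 1/a) gives v_p = √[μ(2/r₁ − 1/a_t)] = 32.778 km/s.
First burn Δv₁ = |v_p − v₁| = 6.757 km/s.
Circular speed at r₂: v₂ = √(μ/r₂) = 13.2792 km/s.
Transfer-orbit speed at r₂: v_a = √[μ(2/r₂ − 1/a_t)] = 8.53649 km/s.
Second burn Δv₂ = |v₂ − v_a| = 4.743 km/s.
Δv = Δv₁ + Δv₂ = 6.757 + 4.743 = 11.50 km/s.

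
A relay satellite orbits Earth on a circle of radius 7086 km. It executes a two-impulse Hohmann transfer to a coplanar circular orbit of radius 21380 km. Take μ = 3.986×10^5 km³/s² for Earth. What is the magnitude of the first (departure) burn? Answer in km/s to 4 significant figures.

Transfer-ellipse semi-major axis a_t = (r₁ + r₂)/2 = (7086 + 21380)/2 = 14233 km.
Circular speed at r = 7086 km: v_c = √(μ/r) = 7.500 km/s.
Transfer-orbit speed at the same r (vis-viva, a = a_t): v_t = √[μ(2/r − 1/a_t)] = 9.192 km/s.
Δv₁ = |v_t − v_c| = |9.192 − 7.500| = 1.692 km/s.

Δv₁ = 1.692 km/s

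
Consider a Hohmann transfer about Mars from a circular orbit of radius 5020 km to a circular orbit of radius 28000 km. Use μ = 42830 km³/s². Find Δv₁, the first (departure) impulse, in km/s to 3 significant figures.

Transfer-ellipse semi-major axis a_t = (r₁ + r₂)/2 = (5020 + 28000)/2 = 16510 km.
Circular speed at r = 5020 km: v_c = √(μ/r) = 2.921 km/s.
Vis-viva on the transfer ellipse at r = 5020 km gives v_t = √[μ(2/r − 1/a_t)] = 3.804 km/s.
Δv₁ = |v_t − v_c| = |3.804 − 2.921| = 0.8830 km/s.

Δv₁ = 0.883 km/s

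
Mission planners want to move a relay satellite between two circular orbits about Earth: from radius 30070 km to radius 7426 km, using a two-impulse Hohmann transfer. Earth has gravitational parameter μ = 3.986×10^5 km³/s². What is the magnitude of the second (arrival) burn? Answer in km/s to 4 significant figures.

Transfer-ellipse semi-major axis a_t = (r₁ + r₂)/2 = (30070 + 7426)/2 = 18748 km.
On the circular orbit at r = 7426 km, v_c = √(μ/r) = 7.3264 km/s.
Transfer-orbit speed at the same r (vis-viva, a = a_t): v_t = √[μ(2/r − 1/a_t)] = 9.2786 km/s.
Δv₂ = |v_t − v_c| = |9.2786 − 7.3264| = 1.952 km/s.

Δv₂ = 1.952 km/s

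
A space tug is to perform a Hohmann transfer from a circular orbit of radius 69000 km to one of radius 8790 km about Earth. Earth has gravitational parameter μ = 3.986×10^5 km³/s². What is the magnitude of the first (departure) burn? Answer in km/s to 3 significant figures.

Δv₁ = 1.26 km/s

Transfer-ellipse semi-major axis a_t = (r₁ + r₂)/2 = (69000 + 8790)/2 = 38895 km.
On the circular orbit at r = 69000 km, v_c = √(μ/r) = 2.4035 km/s.
Vis-viva on the transfer ellipse at r = 69000 km gives v_t = √[μ(2/r − 1/a_t)] = 1.1426 km/s.
Δv₁ = |v_t − v_c| = |1.1426 − 2.4035| = 1.261 km/s.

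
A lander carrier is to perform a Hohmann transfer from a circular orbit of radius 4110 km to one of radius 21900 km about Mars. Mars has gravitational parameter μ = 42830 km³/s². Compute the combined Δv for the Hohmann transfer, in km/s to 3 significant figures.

Δv = 1.57 km/s

The Hohmann ellipse has a_t = (r₁ + r₂)/2 = 13005 km.
At r₁ the circular-orbit speed is v₁ = √(μ/r₁) = 3.22815 km/s.
On the transfer ellipse at r₁, vis-viva equation gives v_p = √[μ(2/r₁ − 1/a_t)] = 4.18909 km/s.
First burn Δv₁ = |v_p − v₁| = 0.9609 km/s.
Circular speed at r₂: v₂ = √(μ/r₂) = 1.3985 km/s.
Transfer-orbit speed at r₂: v_a = √[μ(2/r₂ − 1/a_t)] = 0.78617 km/s.
Second burn Δv₂ = |v₂ − v_a| = 0.6123 km/s.
Δv = Δv₁ + Δv₂ = 0.9609 + 0.6123 = 1.573 km/s.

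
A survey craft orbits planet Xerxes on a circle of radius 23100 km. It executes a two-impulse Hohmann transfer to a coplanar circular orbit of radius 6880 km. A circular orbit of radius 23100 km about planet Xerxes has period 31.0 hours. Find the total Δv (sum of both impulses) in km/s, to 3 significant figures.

From Kepler's third law T² = 4π²r³/μ at r = 23100 km, T = 31.0 hours = 31.0 × 3600 s = 1.116×10^5 s: μ = 4π²r³/T² = 39072.1 km³/s².
Transfer-ellipse semi-major axis a_t = (r₁ + r₂)/2 = (23100 + 6880)/2 = 14990 km.
Circular speed at r₁: v₁ = √(μ/r₁) = √(39072.1/23100) = 1.3006 km/s.
Transfer-orbit speed at r₁ (v² = μ(2/r − 1/a)): v_a = √[μ(2/r₁ − 1/a_t)] = 0.88109 km/s.
First burn Δv₁ = |v_a − v₁| = 0.4195 km/s.
At r₂, v₂ = √(μ/r₂) = 2.3831 km/s.
Transfer-orbit speed at r₂: v_p = √[μ(2/r₂ − 1/a_t)] = 2.9583 km/s.
Second burn Δv₂ = |v₂ − v_p| = 0.5752 km/s.
Δv = Δv₁ + Δv₂ = 0.4195 + 0.5752 = 0.9947 km/s.

Δv = 0.995 km/s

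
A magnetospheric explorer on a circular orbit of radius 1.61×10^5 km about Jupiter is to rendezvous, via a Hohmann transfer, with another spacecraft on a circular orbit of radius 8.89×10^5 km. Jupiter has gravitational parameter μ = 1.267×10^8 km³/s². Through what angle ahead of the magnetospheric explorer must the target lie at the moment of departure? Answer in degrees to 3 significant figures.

Semi-major axis of the transfer orbit: a_t = (1.610×10^5 + 8.890×10^5)/2 = 5.250×10^5 km.
The half-period of the transfer ellipse is t = π√(a_t³/μ) = 1.06170×10^5 s.
The target's mean motion on its circular orbit is ω₂ = √(μ/r₂³) = 1.34288×10^-5 rad/s.
Angle swept by the target during transfer: ω₂·t = 1.4257 rad = 81.69°.
The magnetospheric explorer traverses 180° on the transfer ellipse, so the target must lead by 180° − 81.69° = 98.3°.

φ = 98.3°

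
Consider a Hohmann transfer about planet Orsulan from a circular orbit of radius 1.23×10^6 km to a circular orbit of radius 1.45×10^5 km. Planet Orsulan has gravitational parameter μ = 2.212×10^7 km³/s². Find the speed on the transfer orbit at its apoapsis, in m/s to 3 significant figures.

Semi-major axis of the transfer orbit: a_t = (1.230×10^6 + 1.450×10^5)/2 = 6.875×10^5 km.
At apoapsis, r = 1.230×10^6 km.
From the vis-viva equation, v = √[μ(2/r − 1/a_t)] = 1.948 km/s.

v = 1950 m/s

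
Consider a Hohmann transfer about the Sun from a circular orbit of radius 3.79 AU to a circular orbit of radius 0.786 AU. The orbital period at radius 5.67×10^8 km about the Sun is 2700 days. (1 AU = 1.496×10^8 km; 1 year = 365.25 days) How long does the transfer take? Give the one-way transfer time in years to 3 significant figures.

From Kepler's third law T² = 4π²r³/μ at r = 5.67×10^8 km, T = 2700 days = 2700 × 86400 s = 2.3328×10^8 s: μ = 4π²r³/T² = 1.32237×10^11 km³/s².
In km: r₁ = 3.79 × 1.496×10^8 = 5.66984×10^8 km; r₂ = 0.786 × 1.496×10^8 = 1.175856×10^8 km.
Transfer-ellipse semi-major axis a_t = (r₁ + r₂)/2 = (5.66984×10^8 + 1.175856×10^8)/2 = 3.422848×10^8 km.
By Kepler's third law the transfer-orbit period is T = 2π√(a_t³/μ), so t = T/2 = 5.471×10^7 s.
Converting: 5.471×10^7 s ÷ 3.15576×10^7 s/year (365.25 × 86400) = 1.73 years.

t = 1.73 years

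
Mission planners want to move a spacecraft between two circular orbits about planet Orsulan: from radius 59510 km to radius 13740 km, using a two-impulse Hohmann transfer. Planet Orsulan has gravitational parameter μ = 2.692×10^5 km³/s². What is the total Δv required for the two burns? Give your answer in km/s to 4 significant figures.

Transfer-ellipse semi-major axis a_t = (r₁ + r₂)/2 = (59510 + 13740)/2 = 36625 km.
At r₁ the circular-orbit speed is v₁ = √(μ/r₁) = 2.1269 km/s.
Transfer-orbit speed at r₁ (v² = μ(2/r − 1/a)): v_a = √[μ(2/r₁ − 1/a_t)] = 1.3027 km/s.
First burn Δv₁ = |v_a − v₁| = 0.8242 km/s.
At r₂, v₂ = √(μ/r₂) = 4.426 km/s.
Transfer-orbit speed at r₂: v_p = √[μ(2/r₂ − 1/a_t)] = 5.642 km/s.
Second burn Δv₂ = |v₂ − v_p| = 1.216 km/s.
Δv = Δv₁ + Δv₂ = 0.8242 + 1.216 = 2.040 km/s.

Δv = 2.040 km/s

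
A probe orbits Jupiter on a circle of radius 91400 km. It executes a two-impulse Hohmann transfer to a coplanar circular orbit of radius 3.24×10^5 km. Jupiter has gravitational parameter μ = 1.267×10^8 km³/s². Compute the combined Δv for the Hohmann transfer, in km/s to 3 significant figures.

Transfer-ellipse semi-major axis a_t = (r₁ + r₂)/2 = (91400 + 3.240×10^5)/2 = 2.077×10^5 km.
Circular speed at r₁: v₁ = √(μ/r₁) = √(1.267×10^8/91400) = 37.23 km/s.
Transfer-orbit speed at r₁ (v² = μ(2/r − 1/a)): v_p = √[μ(2/r₁ − 1/a_t)] = 46.50 km/s.
First burn Δv₁ = |v_p − v₁| = 9.270 km/s.
At r₂, v₂ = √(μ/r₂) = 19.775 km/s.
Transfer-orbit speed at r₂: v_a = √[μ(2/r₂ − 1/a_t)] = 13.118 km/s.
Second burn Δv₂ = |v₂ − v_a| = 6.657 km/s.
Δv = Δv₁ + Δv₂ = 9.270 + 6.657 = 15.93 km/s.

Δv = 15.9 km/s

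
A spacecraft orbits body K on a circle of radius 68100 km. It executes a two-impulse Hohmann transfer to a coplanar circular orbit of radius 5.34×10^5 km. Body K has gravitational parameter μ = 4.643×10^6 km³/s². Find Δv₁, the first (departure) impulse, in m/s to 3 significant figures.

Δv₁ = 2740 m/s

Semi-major axis of the transfer orbit: a_t = (68100 + 5.340×10^5)/2 = 3.0105×10^5 km.
On the circular orbit at r = 68100 km, v_c = √(μ/r) = 8.2571 km/s.
Transfer-orbit speed at the same r (vis-viva, a = a_t): v_t = √[μ(2/r − 1/a_t)] = 10.997 km/s.
Δv₁ = |v_t − v_c| = |10.997 − 8.2571| = 2.740 km/s.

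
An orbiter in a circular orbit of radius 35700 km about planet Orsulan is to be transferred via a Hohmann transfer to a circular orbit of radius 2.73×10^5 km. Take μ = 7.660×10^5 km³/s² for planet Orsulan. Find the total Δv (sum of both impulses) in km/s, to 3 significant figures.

Semi-major axis of the transfer orbit: a_t = (35700 + 2.730×10^5)/2 = 1.5435×10^5 km.
At r₁ the circular-orbit speed is v₁ = √(μ/r₁) = 4.6321 km/s.
On the transfer ellipse at r₁, vis-viva gives v_p = √[μ(2/r₁ − 1/a_t)] = 6.1604 km/s.
First burn Δv₁ = |v_p − v₁| = 1.5283 km/s.
Circular speed at r₂: v₂ = √(μ/r₂) = 1.67507 km/s.
Transfer-orbit speed at r₂: v_a = √[μ(2/r₂ − 1/a_t)] = 0.805590 km/s.
Second burn Δv₂ = |v₂ − v_a| = 0.86948 km/s.
Total Δv = Δv₁ + Δv₂ = 2.398 km/s.

Δv = 2.40 km/s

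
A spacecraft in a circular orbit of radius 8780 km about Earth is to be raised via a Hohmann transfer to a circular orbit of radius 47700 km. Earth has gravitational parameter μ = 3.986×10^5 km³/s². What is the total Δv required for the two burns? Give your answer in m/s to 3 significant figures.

Semi-major axis of the transfer orbit: a_t = (8780 + 47700)/2 = 28240 km.
Circular speed at r₁: v₁ = √(μ/r₁) = √(3.986×10^5/8780) = 6.738 km/s.
Transfer-orbit speed at r₁ (vis-viva equation): v_p = √[μ(2/r₁ − 1/a_t)] = 8.757 km/s.
First burn Δv₁ = |v_p − v₁| = 2.019 km/s.
At r₂, v₂ = √(μ/r₂) = 2.891 km/s.
Transfer-orbit speed at r₂: v_a = √[μ(2/r₂ − 1/a_t)] = 1.612 km/s.
Second burn Δv₂ = |v₂ − v_a| = 1.279 km/s.
Total Δv = Δv₁ + Δv₂ = 3.298 km/s.

Δv = 3300 m/s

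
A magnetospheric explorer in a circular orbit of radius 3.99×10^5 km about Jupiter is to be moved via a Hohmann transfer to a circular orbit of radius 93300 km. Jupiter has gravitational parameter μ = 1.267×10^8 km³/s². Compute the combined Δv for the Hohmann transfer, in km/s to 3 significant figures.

Δv = 16.9 km/s

The Hohmann ellipse has a_t = (r₁ + r₂)/2 = 2.4615×10^5 km.
Circular speed at r₁: v₁ = √(μ/r₁) = √(1.267×10^8/3.990×10^5) = 17.820 km/s.
Transfer-orbit speed at r₁ (vis-viva): v_a = √[μ(2/r₁ − 1/a_t)] = 10.971 km/s.
First burn Δv₁ = |v_a − v₁| = 6.849 km/s.
Circular speed at r₂: v₂ = √(μ/r₂) = 36.85 km/s.
Transfer-orbit speed at r₂: v_p = √[μ(2/r₂ − 1/a_t)] = 46.92 km/s.
Second burn Δv₂ = |v₂ − v_p| = 10.07 km/s.
Total Δv = Δv₁ + Δv₂ = 16.92 km/s.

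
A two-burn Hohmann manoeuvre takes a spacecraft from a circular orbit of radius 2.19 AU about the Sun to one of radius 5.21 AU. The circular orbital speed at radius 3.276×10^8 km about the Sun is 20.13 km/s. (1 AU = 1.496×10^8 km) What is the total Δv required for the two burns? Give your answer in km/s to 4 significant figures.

Δv = 6.767 km/s

From the circular-orbit relation v² = μ/r at r = 3.276×10^8 km: μ = v²r = (20.13)² × 3.276×10^8 = 1.32749×10^11 km³/s².
In km: r₁ = 2.19 × 1.496×10^8 = 3.27624×10^8 km; r₂ = 5.21 × 1.496×10^8 = 7.79416×10^8 km.
The Hohmann ellipse has a_t = (r₁ + r₂)/2 = 5.5352×10^8 km.
At r₁ the circular-orbit speed is v₁ = √(μ/r₁) = 20.129 km/s.
On the transfer ellipse at r₁, vis-viva equation gives v_p = √[μ(2/r₁ − 1/a_t)] = 23.886 km/s.
First burn Δv₁ = |v_p − v₁| = 3.757 km/s.
At r₂, v₂ = √(μ/r₂) = 13.05 km/s.
Transfer-orbit speed at r₂: v_a = √[μ(2/r₂ − 1/a_t)] = 10.04 km/s.
Second burn Δv₂ = |v₂ − v_a| = 3.010 km/s.
Δv = Δv₁ + Δv₂ = 3.757 + 3.010 = 6.767 km/s.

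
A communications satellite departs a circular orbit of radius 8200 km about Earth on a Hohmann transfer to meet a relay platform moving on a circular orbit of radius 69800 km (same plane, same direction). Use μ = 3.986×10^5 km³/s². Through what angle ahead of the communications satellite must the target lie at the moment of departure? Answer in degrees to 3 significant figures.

The Hohmann ellipse has a_t = (r₁ + r₂)/2 = 39000 km.
Transfer time t = π√(a_t³/μ) = 38320 s.
Target angular speed ω₂ = √(μ/r₂³) = 3.424×10^-5 rad/s.
Angle swept by the target during transfer: ω₂·t = 1.3121 rad = 75.18°.
Arrival is 180° from departure on the ellipse, so φ = 180° − 75.18° = 105°.

φ = 105°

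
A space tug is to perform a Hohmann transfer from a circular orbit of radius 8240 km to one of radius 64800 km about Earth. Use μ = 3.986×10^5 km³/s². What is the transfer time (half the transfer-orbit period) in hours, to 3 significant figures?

t = 9.65 hours

Semi-major axis of the transfer orbit: a_t = (8240 + 64800)/2 = 36520 km.
Transfer time t = π√(a_t³/μ) = π√((36520)³ / 3.986×10^5) = 34730 s.
Converting: 34730 s ÷ 3600 s/hour = 9.65 hours.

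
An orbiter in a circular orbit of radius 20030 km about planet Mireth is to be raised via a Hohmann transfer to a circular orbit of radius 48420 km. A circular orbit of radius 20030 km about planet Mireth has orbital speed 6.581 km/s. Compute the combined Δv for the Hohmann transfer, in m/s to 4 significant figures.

From the circular-orbit relation v² = μ/r at r = 20030 km: μ = v²r = (6.581)² × 20030 = 8.67491×10^5 km³/s².
The Hohmann ellipse has a_t = (r₁ + r₂)/2 = 34225 km.
At r₁ the circular-orbit speed is v₁ = √(μ/r₁) = 6.5810 km/s.
On the transfer ellipse at r₁, v² = μ(2/r − 1/a) gives v_p = √[μ(2/r₁ − 1/a_t)] = 7.8277 km/s.
First burn Δv₁ = |v_p − v₁| = 1.2467 km/s.
At r₂, v₂ = √(μ/r₂) = 4.2327242 km/s.
Transfer-orbit speed at r₂: v_a = √[μ(2/r₂ − 1/a_t)] = 3.2380885 km/s.
Second burn Δv₂ = |v₂ − v_a| = 0.99464 km/s.
Δv = Δv₁ + Δv₂ = 1.2467 + 0.99464 = 2.241 km/s.

Δv = 2241 m/s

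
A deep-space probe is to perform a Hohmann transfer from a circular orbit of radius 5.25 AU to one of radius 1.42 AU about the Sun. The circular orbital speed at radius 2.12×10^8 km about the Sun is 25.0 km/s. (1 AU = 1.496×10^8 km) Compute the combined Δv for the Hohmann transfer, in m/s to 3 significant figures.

From the circular-orbit relation v² = μ/r at r = 2.12×10^8 km: μ = v²r = (25.0)² × 2.12×10^8 = 1.32500×10^11 km³/s².
In km: r₁ = 5.25 × 1.496×10^8 = 7.854×10^8 km; r₂ = 1.42 × 1.496×10^8 = 2.12432×10^8 km.
Transfer-ellipse semi-major axis a_t = (r₁ + r₂)/2 = (7.854×10^8 + 2.12432×10^8)/2 = 4.98916×10^8 km.
Circular speed at r₁: v₁ = √(μ/r₁) = √(1.32500×10^11/7.854×10^8) = 12.9886 km/s.
Transfer-orbit speed at r₁ (vis-viva): v_a = √[μ(2/r₁ − 1/a_t)] = 8.47537 km/s.
First burn Δv₁ = |v_a − v₁| = 4.513 km/s.
At r₂, v₂ = √(μ/r₂) = 24.975 km/s.
Transfer-orbit speed at r₂: v_p = √[μ(2/r₂ − 1/a_t)] = 31.335 km/s.
Second burn Δv₂ = |v₂ − v_p| = 6.360 km/s.
Δv = Δv₁ + Δv₂ = 4.513 + 6.360 = 10.87 km/s.

Δv = 10900 m/s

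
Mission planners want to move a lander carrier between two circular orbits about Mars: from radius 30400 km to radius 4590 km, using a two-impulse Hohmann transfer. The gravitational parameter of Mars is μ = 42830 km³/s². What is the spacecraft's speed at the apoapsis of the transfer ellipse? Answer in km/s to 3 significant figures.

v = 0.608 km/s

The Hohmann ellipse has a_t = (r₁ + r₂)/2 = 17495 km.
The apoapsis of the transfer ellipse is at r = 30400 km.
Vis-viva: v = √[μ(2/r − 1/a_t)] = √[42830 × (2/30400 − 1/17495)] = 0.6080 km/s.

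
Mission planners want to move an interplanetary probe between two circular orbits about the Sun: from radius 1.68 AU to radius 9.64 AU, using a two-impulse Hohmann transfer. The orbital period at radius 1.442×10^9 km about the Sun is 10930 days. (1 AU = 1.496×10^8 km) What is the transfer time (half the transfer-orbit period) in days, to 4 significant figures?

t = 2459 days

From Kepler's third law T² = 4π²r³/μ at r = 1.442×10^9 km, T = 10930 days = 10930 × 86400 s = 9.44352×10^8 s: μ = 4π²r³/T² = 1.32736×10^11 km³/s².
In km: r₁ = 1.68 × 1.496×10^8 = 2.51328×10^8 km; r₂ = 9.64 × 1.496×10^8 = 1.442144×10^9 km.
Semi-major axis of the transfer orbit: a_t = (2.51328×10^8 + 1.442144×10^9)/2 = 8.46736×10^8 km.
Half the transfer-orbit period gives t = π√(a_t³/μ) = 2.125×10^8 s.
Converting: 2.125×10^8 s ÷ 86400 s/day = 2459 days.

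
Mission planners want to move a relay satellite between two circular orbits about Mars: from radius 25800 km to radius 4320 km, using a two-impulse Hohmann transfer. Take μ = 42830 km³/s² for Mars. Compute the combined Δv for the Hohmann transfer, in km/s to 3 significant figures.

Transfer-ellipse semi-major axis a_t = (r₁ + r₂)/2 = (25800 + 4320)/2 = 15060 km.
At r₁ the circular-orbit speed is v₁ = √(μ/r₁) = 1.28844 km/s.
Transfer-orbit speed at r₁ (vis-viva equation): v_a = √[μ(2/r₁ − 1/a_t)] = 0.690071 km/s.
First burn Δv₁ = |v_a − v₁| = 0.5984 km/s.
Circular speed at r₂: v₂ = √(μ/r₂) = 3.148706 km/s.
Transfer-orbit speed at r₂: v_p = √[μ(2/r₂ − 1/a_t)] = 4.121255 km/s.
Second burn Δv₂ = |v₂ − v_p| = 0.9725 km/s.
Δv = Δv₁ + Δv₂ = 0.5984 + 0.9725 = 1.571 km/s.

Δv = 1.57 km/s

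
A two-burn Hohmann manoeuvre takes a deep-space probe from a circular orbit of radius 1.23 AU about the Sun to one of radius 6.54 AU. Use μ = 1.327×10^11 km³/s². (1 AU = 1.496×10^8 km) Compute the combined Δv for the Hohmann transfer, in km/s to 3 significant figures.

Δv = 13.1 km/s

In km: r₁ = 1.23 × 1.496×10^8 = 1.84008×10^8 km; r₂ = 6.54 × 1.496×10^8 = 9.78384×10^8 km.
Transfer-ellipse semi-major axis a_t = (r₁ + r₂)/2 = (1.84008×10^8 + 9.78384×10^8)/2 = 5.81196×10^8 km.
At r₁ the circular-orbit speed is v₁ = √(μ/r₁) = 26.855 km/s.
On the transfer ellipse at r₁, v² = μ(2/r − 1/a) gives v_p = √[μ(2/r₁ − 1/a_t)] = 34.843 km/s.
First burn Δv₁ = |v_p − v₁| = 7.988 km/s.
Circular speed at r₂: v₂ = √(μ/r₂) = 11.646 km/s.
Transfer-orbit speed at r₂: v_a = √[μ(2/r₂ − 1/a_t)] = 6.5530 km/s.
Second burn Δv₂ = |v₂ − v_a| = 5.093 km/s.
Total Δv = Δv₁ + Δv₂ = 13.08 km/s.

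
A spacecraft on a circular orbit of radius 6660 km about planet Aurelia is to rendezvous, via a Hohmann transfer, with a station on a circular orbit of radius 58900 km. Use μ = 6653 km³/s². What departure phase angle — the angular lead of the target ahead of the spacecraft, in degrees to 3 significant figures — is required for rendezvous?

φ = 105°

The Hohmann ellipse has a_t = (r₁ + r₂)/2 = 32780 km.
Transfer time t = π√(a_t³/μ) = 2.28589×10^5 s.
Target angular speed ω₂ = √(μ/r₂³) = 5.70605×10^-6 rad/s.
Angle swept by the target during transfer: ω₂·t = 1.3043 rad = 74.73°.
Arrival is 180° from departure on the ellipse, so φ = 180° − 74.73° = 105°.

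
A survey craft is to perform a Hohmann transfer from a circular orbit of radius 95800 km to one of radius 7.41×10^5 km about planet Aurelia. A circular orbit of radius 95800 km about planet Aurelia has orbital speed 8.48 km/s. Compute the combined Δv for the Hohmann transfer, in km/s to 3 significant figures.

From the circular-orbit relation v² = μ/r at r = 95800 km: μ = v²r = (8.48)² × 95800 = 6.88902×10^6 km³/s².
The Hohmann ellipse has a_t = (r₁ + r₂)/2 = 4.184×10^5 km.
At r₁ the circular-orbit speed is v₁ = √(μ/r₁) = 8.4800 km/s.
On the transfer ellipse at r₁, vis-viva gives v_p = √[μ(2/r₁ − 1/a_t)] = 11.285 km/s.
First burn Δv₁ = |v_p − v₁| = 2.805 km/s.
Circular speed at r₂: v₂ = √(μ/r₂) = 3.049 km/s.
Transfer-orbit speed at r₂: v_a = √[μ(2/r₂ − 1/a_t)] = 1.459 km/s.
Second burn Δv₂ = |v₂ − v_a| = 1.590 km/s.
Δv = Δv₁ + Δv₂ = 2.805 + 1.590 = 4.395 km/s.

Δv = 4.40 km/s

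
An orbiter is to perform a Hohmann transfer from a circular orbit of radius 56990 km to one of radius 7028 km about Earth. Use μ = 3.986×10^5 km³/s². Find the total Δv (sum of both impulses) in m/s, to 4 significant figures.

Transfer-ellipse semi-major axis a_t = (r₁ + r₂)/2 = (56990 + 7028)/2 = 32009 km.
Circular speed at r₁: v₁ = √(μ/r₁) = √(3.986×10^5/56990) = 2.64466 km/s.
Transfer-orbit speed at r₁ (vis-viva): v_a = √[μ(2/r₁ − 1/a_t)] = 1.23922 km/s.
First burn Δv₁ = |v_a − v₁| = 1.405 km/s.
Circular speed at r₂: v₂ = √(μ/r₂) = 7.5310 km/s.
Transfer-orbit speed at r₂: v_p = √[μ(2/r₂ − 1/a_t)] = 10.049 km/s.
Second burn Δv₂ = |v₂ − v_p| = 2.518 km/s.
Δv = Δv₁ + Δv₂ = 1.405 + 2.518 = 3.923 km/s.

Δv = 3923 m/s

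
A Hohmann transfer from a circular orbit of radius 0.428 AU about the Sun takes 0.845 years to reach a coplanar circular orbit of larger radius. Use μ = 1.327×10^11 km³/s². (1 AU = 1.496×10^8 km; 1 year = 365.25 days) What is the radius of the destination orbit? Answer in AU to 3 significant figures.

In km: r₁ = 0.428 × 1.496×10^8 = 6.40288×10^7 km.
Transfer time t = 0.845 years × 365.25 × 86400 s = 2.6666172×10^7 s, and t = π√(a_t³/μ).
So a_t = (μ t²/π²)^(1/3) = (1.327×10^11 × (2.6666172×10^7)² / π²)^(1/3) = 2.1224×10^8 km.
Since a_t = (r₁ + r₂)/2, r₂ = 2a_t − r₁ = 2×2.1224×10^8 − 6.40288×10^7 = 3.604512×10^8 km.
In AU: r₂ = 3.604512×10^8 / 1.496×10^8 = 2.41 AU.

r₂ = 2.41 AU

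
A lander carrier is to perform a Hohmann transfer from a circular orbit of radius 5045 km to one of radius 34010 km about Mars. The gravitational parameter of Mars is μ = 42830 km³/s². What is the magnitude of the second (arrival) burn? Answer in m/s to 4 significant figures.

Δv₂ = 551.8 m/s

The Hohmann ellipse has a_t = (r₁ + r₂)/2 = 19527.5 km.
Circular speed at r = 34010 km: v_c = √(μ/r) = 1.1222 km/s.
Vis-viva on the transfer ellipse at r = 34010 km gives v_t = √[μ(2/r − 1/a_t)] = 0.57040 km/s.
Δv₂ = |v_t − v_c| = |0.57040 − 1.1222| = 0.5518 km/s.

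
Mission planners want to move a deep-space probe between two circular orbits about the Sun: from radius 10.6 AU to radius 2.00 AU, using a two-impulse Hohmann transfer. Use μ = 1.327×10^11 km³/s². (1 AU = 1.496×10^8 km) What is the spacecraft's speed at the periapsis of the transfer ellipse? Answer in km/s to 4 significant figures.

v = 27.32 km/s

In km: r₁ = 10.6 × 1.496×10^8 = 1.58576×10^9 km; r₂ = 2.00 × 1.496×10^8 = 2.992×10^8 km.
Transfer-ellipse semi-major axis a_t = (r₁ + r₂)/2 = (1.58576×10^9 + 2.992×10^8)/2 = 9.4248×10^8 km.
The periapsis of the transfer ellipse is at r = 2.992×10^8 km.
Applying v² = μ(2/r − 1/a_t): v = 27.32 km/s.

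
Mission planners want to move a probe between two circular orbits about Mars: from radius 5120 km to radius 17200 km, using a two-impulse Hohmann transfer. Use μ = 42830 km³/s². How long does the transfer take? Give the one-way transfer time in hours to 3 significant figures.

t = 4.97 hours

The Hohmann ellipse has a_t = (r₁ + r₂)/2 = 11160 km.
Half the transfer-orbit period gives t = π√(a_t³/μ) = 17900 s.
Converting: 17900 s ÷ 3600 s/hour = 4.97 hours.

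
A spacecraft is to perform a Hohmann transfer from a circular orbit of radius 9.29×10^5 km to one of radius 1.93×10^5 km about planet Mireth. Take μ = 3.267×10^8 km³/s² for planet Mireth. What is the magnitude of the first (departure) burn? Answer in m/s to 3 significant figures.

Semi-major axis of the transfer orbit: a_t = (9.290×10^5 + 1.930×10^5)/2 = 5.610×10^5 km.
Circular speed at r = 9.290×10^5 km: v_c = √(μ/r) = 18.753 km/s.
Transfer-orbit speed at the same r (vis-viva, a = a_t): v_t = √[μ(2/r − 1/a_t)] = 10.999 km/s.
Δv₁ = |v_t − v_c| = |10.999 − 18.753| = 7.754 km/s.

Δv₁ = 7750 m/s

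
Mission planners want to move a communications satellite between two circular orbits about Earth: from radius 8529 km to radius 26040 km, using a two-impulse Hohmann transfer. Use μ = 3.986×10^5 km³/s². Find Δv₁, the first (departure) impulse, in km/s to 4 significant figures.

The Hohmann ellipse has a_t = (r₁ + r₂)/2 = 17284.5 km.
Circular speed at r = 8529 km: v_c = √(μ/r) = 6.836 km/s.
Transfer-orbit speed at the same r (vis-viva, a = a_t): v_t = √[μ(2/r − 1/a_t)] = 8.391 km/s.
Δv₁ = |v_t − v_c| = |8.391 − 6.836| = 1.555 km/s.

Δv₁ = 1.555 km/s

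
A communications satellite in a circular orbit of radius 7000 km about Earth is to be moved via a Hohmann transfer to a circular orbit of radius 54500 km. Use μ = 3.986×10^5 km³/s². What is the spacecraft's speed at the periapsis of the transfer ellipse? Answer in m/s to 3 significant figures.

Transfer-ellipse semi-major axis a_t = (r₁ + r₂)/2 = (7000 + 54500)/2 = 30750 km.
At periapsis, r = 7000 km.
Applying v² = μ(2/r − 1/a_t): v = 10.05 km/s.

v = 10000 m/s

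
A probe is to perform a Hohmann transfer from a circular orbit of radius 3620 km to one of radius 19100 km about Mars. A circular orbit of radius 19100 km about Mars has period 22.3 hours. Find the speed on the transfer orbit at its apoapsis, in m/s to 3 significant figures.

From Kepler's third law T² = 4π²r³/μ at r = 19100 km, T = 22.3 hours = 22.3 × 3600 s = 80280 s: μ = 4π²r³/T² = 42682.0 km³/s².
Transfer-ellipse semi-major axis a_t = (r₁ + r₂)/2 = (3620 + 19100)/2 = 11360 km.
At apoapsis, r = 19100 km.
Applying v² = μ(2/r − 1/a_t): v = 0.8439 km/s.

v = 844 m/s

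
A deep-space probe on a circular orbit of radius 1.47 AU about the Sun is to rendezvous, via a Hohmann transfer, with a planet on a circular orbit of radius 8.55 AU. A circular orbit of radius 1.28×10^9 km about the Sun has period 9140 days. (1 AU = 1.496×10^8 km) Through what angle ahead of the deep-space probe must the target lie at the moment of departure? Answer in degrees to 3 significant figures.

From Kepler's third law T² = 4π²r³/μ at r = 1.28×10^9 km, T = 9140 days = 9140 × 86400 s = 7.89696×10^8 s: μ = 4π²r³/T² = 1.32761×10^11 km³/s².
In km: r₁ = 1.47 × 1.496×10^8 = 2.19912×10^8 km; r₂ = 8.55 × 1.496×10^8 = 1.27908×10^9 km.
The Hohmann ellipse has a_t = (r₁ + r₂)/2 = 7.49496×10^8 km.
Transfer time t = π√(a_t³/μ) = 1.7692×10^8 s.
Target angular speed ω₂ = √(μ/r₂³) = 7.9650×10^-9 rad/s.
Angle swept by the target during transfer: ω₂·t = 1.4092 rad = 80.74°.
The deep-space probe traverses 180° on the transfer ellipse, so the target must lead by 180° − 80.74° = 99.3°.

φ = 99.3°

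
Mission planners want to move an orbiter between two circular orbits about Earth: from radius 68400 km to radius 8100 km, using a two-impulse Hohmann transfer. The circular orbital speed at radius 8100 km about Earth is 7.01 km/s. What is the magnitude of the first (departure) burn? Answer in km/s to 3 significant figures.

Δv₁ = 1.30 km/s

From the circular-orbit relation v² = μ/r at r = 8100 km: μ = v²r = (7.01)² × 8100 = 3.98035×10^5 km³/s².
Transfer-ellipse semi-major axis a_t = (r₁ + r₂)/2 = (68400 + 8100)/2 = 38250 km.
Circular speed at r = 68400 km: v_c = √(μ/r) = 2.412 km/s.
Vis-viva on the transfer ellipse at r = 68400 km gives v_t = √[μ(2/r − 1/a_t)] = 1.110 km/s.
Δv₁ = |v_t − v_c| = |1.110 − 2.412| = 1.302 km/s.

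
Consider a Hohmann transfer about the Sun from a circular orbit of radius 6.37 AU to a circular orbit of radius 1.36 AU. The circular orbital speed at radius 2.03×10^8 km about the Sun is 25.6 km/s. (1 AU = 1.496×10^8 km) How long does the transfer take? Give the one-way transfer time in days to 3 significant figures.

t = 1390 days

From the circular-orbit relation v² = μ/r at r = 2.03×10^8 km: μ = v²r = (25.6)² × 2.03×10^8 = 1.33038×10^11 km³/s².
In km: r₁ = 6.37 × 1.496×10^8 = 9.52952×10^8 km; r₂ = 1.36 × 1.496×10^8 = 2.03456×10^8 km.
The Hohmann ellipse has a_t = (r₁ + r₂)/2 = 5.78204×10^8 km.
Half the transfer-orbit period gives t = π√(a_t³/μ) = 1.198×10^8 s.
Converting: 1.198×10^8 s ÷ 86400 s/day = 1390 days.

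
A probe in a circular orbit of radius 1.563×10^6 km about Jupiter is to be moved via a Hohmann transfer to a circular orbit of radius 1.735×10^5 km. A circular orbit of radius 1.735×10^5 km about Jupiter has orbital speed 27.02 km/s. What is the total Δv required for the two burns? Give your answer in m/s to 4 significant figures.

Δv = 14210 m/s

From the circular-orbit relation v² = μ/r at r = 1.735×10^5 km: μ = v²r = (27.02)² × 1.735×10^5 = 1.26669×10^8 km³/s².
Transfer-ellipse semi-major axis a_t = (r₁ + r₂)/2 = (1.563×10^6 + 1.735×10^5)/2 = 8.6825×10^5 km.
At r₁ the circular-orbit speed is v₁ = √(μ/r₁) = 9.002 km/s.
Transfer-orbit speed at r₁ (vis-viva equation): v_a = √[μ(2/r₁ − 1/a_t)] = 4.024 km/s.
First burn Δv₁ = |v_a − v₁| = 4.978 km/s.
At r₂, v₂ = √(μ/r₂) = 27.020 km/s.
Transfer-orbit speed at r₂: v_p = √[μ(2/r₂ − 1/a_t)] = 36.253 km/s.
Second burn Δv₂ = |v₂ − v_p| = 9.233 km/s.
Total Δv = Δv₁ + Δv₂ = 14.21 km/s.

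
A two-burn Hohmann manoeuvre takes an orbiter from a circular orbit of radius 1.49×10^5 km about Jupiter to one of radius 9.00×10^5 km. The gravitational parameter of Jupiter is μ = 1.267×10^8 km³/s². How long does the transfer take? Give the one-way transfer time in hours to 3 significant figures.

Transfer-ellipse semi-major axis a_t = (r₁ + r₂)/2 = (1.490×10^5 + 9.000×10^5)/2 = 5.245×10^5 km.
By Kepler's third law the transfer-orbit period is T = 2π√(a_t³/μ), so t = T/2 = 1.060×10^5 s.
Converting: 1.060×10^5 s ÷ 3600 s/hour = 29.4 hours.

t = 29.4 hours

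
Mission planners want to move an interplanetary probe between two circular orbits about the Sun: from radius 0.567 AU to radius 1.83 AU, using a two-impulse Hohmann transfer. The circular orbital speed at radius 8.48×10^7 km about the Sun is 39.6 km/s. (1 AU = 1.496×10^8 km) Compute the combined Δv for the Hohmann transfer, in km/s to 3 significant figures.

From the circular-orbit relation v² = μ/r at r = 8.48×10^7 km: μ = v²r = (39.6)² × 8.48×10^7 = 1.32980×10^11 km³/s².
In km: r₁ = 0.567 × 1.496×10^8 = 8.48232×10^7 km; r₂ = 1.83 × 1.496×10^8 = 2.73768×10^8 km.
The Hohmann ellipse has a_t = (r₁ + r₂)/2 = 1.792956×10^8 km.
At r₁ the circular-orbit speed is v₁ = √(μ/r₁) = 39.5946 km/s.
On the transfer ellipse at r₁, vis-viva gives v_p = √[μ(2/r₁ − 1/a_t)] = 48.9263 km/s.
First burn Δv₁ = |v_p − v₁| = 9.332 km/s.
Circular speed at r₂: v₂ = √(μ/r₂) = 22.04 km/s.
Transfer-orbit speed at r₂: v_a = √[μ(2/r₂ − 1/a_t)] = 15.16 km/s.
Second burn Δv₂ = |v₂ − v_a| = 6.880 km/s.
Total Δv = Δv₁ + Δv₂ = 16.21 km/s.

Δv = 16.2 km/s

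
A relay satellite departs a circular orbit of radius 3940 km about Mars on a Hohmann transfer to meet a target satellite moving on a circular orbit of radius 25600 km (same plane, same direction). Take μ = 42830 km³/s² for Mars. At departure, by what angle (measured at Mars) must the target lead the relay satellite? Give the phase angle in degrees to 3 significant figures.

Semi-major axis of the transfer orbit: a_t = (3940 + 25600)/2 = 14770 km.
The half-period of the transfer ellipse is t = π√(a_t³/μ) = 27249 s.
The target's mean motion on its circular orbit is ω₂ = √(μ/r₂³) = 5.0526×10^-5 rad/s.
Angle swept by the target during transfer: ω₂·t = 1.3768 rad = 78.88°.
The relay satellite traverses 180° on the transfer ellipse, so the target must lead by 180° − 78.88° = 101°.

φ = 101°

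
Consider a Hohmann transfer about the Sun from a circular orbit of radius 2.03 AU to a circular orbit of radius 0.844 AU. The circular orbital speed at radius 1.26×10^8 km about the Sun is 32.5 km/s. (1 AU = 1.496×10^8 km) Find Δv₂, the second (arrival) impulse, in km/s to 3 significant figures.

Δv₂ = 6.12 km/s

From the circular-orbit relation v² = μ/r at r = 1.26×10^8 km: μ = v²r = (32.5)² × 1.26×10^8 = 1.33088×10^11 km³/s².
In km: r₁ = 2.03 × 1.496×10^8 = 3.03688×10^8 km; r₂ = 0.844 × 1.496×10^8 = 1.262624×10^8 km.
Transfer-ellipse semi-major axis a_t = (r₁ + r₂)/2 = (3.03688×10^8 + 1.262624×10^8)/2 = 2.149752×10^8 km.
Circular speed at r = 1.262624×10^8 km: v_c = √(μ/r) = 32.466 km/s.
Transfer-orbit speed at the same r (vis-viva, a = a_t): v_t = √[μ(2/r − 1/a_t)] = 38.588 km/s.
Δv₂ = |v_t − v_c| = |38.588 − 32.466| = 6.122 km/s.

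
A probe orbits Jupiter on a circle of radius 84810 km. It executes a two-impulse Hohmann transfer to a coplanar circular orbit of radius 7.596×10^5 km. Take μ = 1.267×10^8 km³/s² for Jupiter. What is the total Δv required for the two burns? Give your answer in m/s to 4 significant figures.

Δv = 20320 m/s

Semi-major axis of the transfer orbit: a_t = (84810 + 7.596×10^5)/2 = 4.22205×10^5 km.
At r₁ the circular-orbit speed is v₁ = √(μ/r₁) = 38.65 km/s.
Transfer-orbit speed at r₁ (v² = μ(2/r − 1/a)): v_p = √[μ(2/r₁ − 1/a_t)] = 51.84 km/s.
First burn Δv₁ = |v_p − v₁| = 13.19 km/s.
At r₂, v₂ = √(μ/r₂) = 12.915 km/s.
Transfer-orbit speed at r₂: v_a = √[μ(2/r₂ − 1/a_t)] = 5.7884 km/s.
Second burn Δv₂ = |v₂ − v_a| = 7.127 km/s.
Δv = Δv₁ + Δv₂ = 13.19 + 7.127 = 20.32 km/s.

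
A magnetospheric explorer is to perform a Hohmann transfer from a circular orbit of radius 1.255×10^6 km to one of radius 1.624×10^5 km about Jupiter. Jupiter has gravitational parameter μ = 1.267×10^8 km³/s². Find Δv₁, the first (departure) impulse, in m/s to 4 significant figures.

Δv₁ = 5238 m/s

The Hohmann ellipse has a_t = (r₁ + r₂)/2 = 7.087×10^5 km.
On the circular orbit at r = 1.255×10^6 km, v_c = √(μ/r) = 10.048 km/s.
Transfer-orbit speed at the same r (vis-viva, a = a_t): v_t = √[μ(2/r − 1/a_t)] = 4.8098 km/s.
Δv₁ = |v_t − v_c| = |4.8098 − 10.048| = 5.238 km/s.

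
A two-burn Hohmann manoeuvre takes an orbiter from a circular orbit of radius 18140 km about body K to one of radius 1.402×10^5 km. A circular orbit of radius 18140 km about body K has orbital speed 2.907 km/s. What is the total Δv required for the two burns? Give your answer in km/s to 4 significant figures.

From the circular-orbit relation v² = μ/r at r = 18140 km: μ = v²r = (2.907)² × 18140 = 1.53295×10^5 km³/s².
The Hohmann ellipse has a_t = (r₁ + r₂)/2 = 79170 km.
At r₁ the circular-orbit speed is v₁ = √(μ/r₁) = 2.9070 km/s.
On the transfer ellipse at r₁, vis-viva equation gives v_p = √[μ(2/r₁ − 1/a_t)] = 3.8685 km/s.
First burn Δv₁ = |v_p − v₁| = 0.9615 km/s.
At r₂, v₂ = √(μ/r₂) = 1.04566 km/s.
Transfer-orbit speed at r₂: v_a = √[μ(2/r₂ − 1/a_t)] = 0.500528 km/s.
Second burn Δv₂ = |v₂ − v_a| = 0.5451 km/s.
Δv = Δv₁ + Δv₂ = 0.9615 + 0.5451 = 1.507 km/s.

Δv = 1.507 km/s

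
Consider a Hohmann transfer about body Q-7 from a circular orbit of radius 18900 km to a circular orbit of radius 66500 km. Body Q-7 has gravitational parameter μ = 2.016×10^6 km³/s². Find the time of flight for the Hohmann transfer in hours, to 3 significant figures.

t = 5.42 hours

The Hohmann ellipse has a_t = (r₁ + r₂)/2 = 42700 km.
Transfer time t = π√(a_t³/μ) = π√((42700)³ / 2.016×10^6) = 19520 s.
Converting: 19520 s ÷ 3600 s/hour = 5.42 hours.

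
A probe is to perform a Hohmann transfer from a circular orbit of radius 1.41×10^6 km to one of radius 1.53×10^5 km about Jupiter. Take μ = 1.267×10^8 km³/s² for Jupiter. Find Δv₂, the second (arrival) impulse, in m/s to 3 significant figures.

Δv₂ = 9880 m/s

The Hohmann ellipse has a_t = (r₁ + r₂)/2 = 7.815×10^5 km.
Circular speed at r = 1.530×10^5 km: v_c = √(μ/r) = 28.7768 km/s.
Vis-viva on the transfer ellipse at r = 1.530×10^5 km gives v_t = √[μ(2/r − 1/a_t)] = 38.6534 km/s.
Δv₂ = |v_t − v_c| = |38.6534 − 28.7768| = 9.877 km/s.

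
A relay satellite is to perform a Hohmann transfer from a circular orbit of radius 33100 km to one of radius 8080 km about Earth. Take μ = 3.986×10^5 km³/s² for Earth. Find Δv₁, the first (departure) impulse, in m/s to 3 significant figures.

Δv₁ = 1300 m/s

Semi-major axis of the transfer orbit: a_t = (33100 + 8080)/2 = 20590 km.
Circular speed at r = 33100 km: v_c = √(μ/r) = 3.470 km/s.
Transfer-orbit speed at the same r (vis-viva, a = a_t): v_t = √[μ(2/r − 1/a_t)] = 2.174 km/s.
Δv₁ = |v_t − v_c| = |2.174 − 3.470| = 1.296 km/s.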